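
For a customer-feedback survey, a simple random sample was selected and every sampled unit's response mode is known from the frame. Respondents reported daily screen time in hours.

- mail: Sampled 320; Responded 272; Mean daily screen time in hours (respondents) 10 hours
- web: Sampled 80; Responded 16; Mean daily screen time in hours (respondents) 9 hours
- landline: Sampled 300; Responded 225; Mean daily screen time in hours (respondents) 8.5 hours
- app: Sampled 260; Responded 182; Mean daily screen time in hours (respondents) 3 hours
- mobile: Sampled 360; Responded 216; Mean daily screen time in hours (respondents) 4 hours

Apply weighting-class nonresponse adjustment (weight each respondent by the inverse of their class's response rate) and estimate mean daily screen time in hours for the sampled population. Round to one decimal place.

Response rates by class: mail 272/320 = 85%, web 16/80 = 20%, landline 225/300 = 75%, app 182/260 = 70%, mobile 216/360 = 60%.
Each respondent's weight = sampled/responded in their class; summing within a class gives n_sampled, so:
  mail: 320 × 10 = 3200
  web: 80 × 9 = 720
  landline: 300 × 8.5 = 2550
  app: 260 × 3 = 780
  mobile: 360 × 4 = 1440
Adjusted estimate = 8690 / 1,320 = 6.58333 → 6.6.

6.6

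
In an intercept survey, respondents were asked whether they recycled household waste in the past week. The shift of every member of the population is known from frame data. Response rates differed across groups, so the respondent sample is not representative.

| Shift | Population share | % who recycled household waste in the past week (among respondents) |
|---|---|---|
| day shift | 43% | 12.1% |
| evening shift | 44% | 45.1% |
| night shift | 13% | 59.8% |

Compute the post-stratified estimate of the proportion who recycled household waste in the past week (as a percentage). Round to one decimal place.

Reweight to the known shift distribution:
  day shift: 0.43 × 12.1 = 5.203
  evening shift: 0.44 × 45.1 = 19.844
  night shift: 0.13 × 59.8 = 7.774
Post-stratified estimate = 32.821 → 32.8%.

32.8%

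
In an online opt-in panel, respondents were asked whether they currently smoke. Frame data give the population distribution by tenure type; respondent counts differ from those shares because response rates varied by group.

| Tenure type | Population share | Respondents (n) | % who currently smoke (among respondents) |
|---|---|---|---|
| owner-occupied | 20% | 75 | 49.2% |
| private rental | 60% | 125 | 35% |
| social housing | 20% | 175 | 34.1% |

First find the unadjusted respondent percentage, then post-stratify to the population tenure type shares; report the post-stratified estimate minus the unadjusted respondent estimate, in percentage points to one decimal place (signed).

Without adjustment, the pooled respondent share is:
  (75/375)×49.2 + (125/375)×35 + (175/375)×34.1 = 37.42%
Post-stratifying to population shares instead:
  0.2×49.2 + 0.6×35 + 0.2×34.1 = 37.66%
Difference = 37.66 − 37.42 = 0.24 pp.

+0.2 percentage points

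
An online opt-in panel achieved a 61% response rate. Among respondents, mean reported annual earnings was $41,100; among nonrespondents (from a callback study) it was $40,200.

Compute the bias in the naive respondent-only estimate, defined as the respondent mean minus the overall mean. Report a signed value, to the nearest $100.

Nonresponse fraction = 1 − 0.61 = 0.39.
Bias = (nonresponse fraction) × (respondent mean − nonrespondent mean)
     = 0.39 × (41,100 − 40,200) = 0.39 × 900 = 351.

+$400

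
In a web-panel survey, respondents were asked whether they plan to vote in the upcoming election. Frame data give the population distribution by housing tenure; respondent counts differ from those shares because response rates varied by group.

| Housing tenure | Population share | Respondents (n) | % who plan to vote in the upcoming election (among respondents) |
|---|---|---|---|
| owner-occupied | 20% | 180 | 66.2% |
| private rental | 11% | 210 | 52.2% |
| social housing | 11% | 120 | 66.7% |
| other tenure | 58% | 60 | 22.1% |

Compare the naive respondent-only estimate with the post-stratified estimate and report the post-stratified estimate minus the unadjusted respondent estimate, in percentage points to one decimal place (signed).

-17.4 percentage points

Without adjustment, the pooled respondent share is:
  (180/570)×66.2 + (210/570)×52.2 + (120/570)×66.7 + (60/570)×22.1 = 56.5053%
Post-stratified estimate weights by population shares:
  0.2×66.2 + 0.11×52.2 + 0.11×66.7 + 0.58×22.1 = 39.137%
Difference = 39.137 − 56.5053 = -17.3683 pp.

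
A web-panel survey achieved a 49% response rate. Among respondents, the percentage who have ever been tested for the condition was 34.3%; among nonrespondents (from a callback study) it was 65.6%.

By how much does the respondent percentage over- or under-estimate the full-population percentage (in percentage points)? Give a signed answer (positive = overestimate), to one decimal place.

Nonresponse fraction = 1 − 0.49 = 0.51.
Bias = (nonresponse fraction) × (respondent percentage − nonrespondent percentage)
     = 0.51 × (34.3 − 65.6) = 0.51 × -31.3 = -15.963.

-16.0 percentage points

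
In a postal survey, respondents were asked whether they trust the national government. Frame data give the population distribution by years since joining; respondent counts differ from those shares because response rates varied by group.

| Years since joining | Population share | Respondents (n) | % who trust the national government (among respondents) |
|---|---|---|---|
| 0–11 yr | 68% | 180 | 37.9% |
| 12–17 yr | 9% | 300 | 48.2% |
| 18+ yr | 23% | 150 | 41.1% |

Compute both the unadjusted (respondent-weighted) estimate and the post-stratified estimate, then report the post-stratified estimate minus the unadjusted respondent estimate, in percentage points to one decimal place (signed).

-4.0 percentage points

Unadjusted (pooled respondent) estimate weights by respondent counts:
  (180/630)×37.9 + (300/630)×48.2 + (150/630)×41.1 = 43.5667%
Post-stratifying to population shares instead:
  0.68×37.9 + 0.09×48.2 + 0.23×41.1 = 39.563%
Difference = 39.563 − 43.5667 = -4.0037 pp.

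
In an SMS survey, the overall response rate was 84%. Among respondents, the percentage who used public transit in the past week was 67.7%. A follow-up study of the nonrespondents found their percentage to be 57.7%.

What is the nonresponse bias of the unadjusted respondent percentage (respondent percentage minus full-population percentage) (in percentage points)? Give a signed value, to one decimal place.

+1.6 percentage points

Nonresponse fraction = 1 − 0.84 = 0.16.
Bias = (nonresponse fraction) × (respondent percentage − nonrespondent percentage)
     = 0.16 × (67.7 − 57.7) = 0.16 × 10 = 1.6.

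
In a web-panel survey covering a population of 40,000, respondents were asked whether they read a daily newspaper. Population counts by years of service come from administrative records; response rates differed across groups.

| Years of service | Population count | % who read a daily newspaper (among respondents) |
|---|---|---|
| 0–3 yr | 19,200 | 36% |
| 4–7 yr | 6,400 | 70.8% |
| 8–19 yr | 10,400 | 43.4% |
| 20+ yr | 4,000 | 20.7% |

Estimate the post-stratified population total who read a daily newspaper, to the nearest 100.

Each cell contributes its population count × the respondent rate:
  0–3 yr: 19,200 × 36% = 6912
  4–7 yr: 6,400 × 70.8% = 4531.2
  8–19 yr: 10,400 × 43.4% = 4513.6
  20+ yr: 4,000 × 20.7% = 828
Estimated total = 16784.8 → 16,800.

16,800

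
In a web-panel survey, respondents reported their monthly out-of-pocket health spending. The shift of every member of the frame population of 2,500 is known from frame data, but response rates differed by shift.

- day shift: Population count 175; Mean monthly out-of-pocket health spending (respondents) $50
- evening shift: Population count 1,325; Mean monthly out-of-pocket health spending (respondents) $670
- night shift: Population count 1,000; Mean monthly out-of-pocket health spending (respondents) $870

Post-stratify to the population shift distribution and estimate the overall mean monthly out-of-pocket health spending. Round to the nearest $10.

Weight each group's respondent value by its population share:
  day shift: (175/2,500) × 50 = 3.5
  evening shift: (1,325/2,500) × 670 = 355.1
  night shift: (1,000/2,500) × 870 = 348
Post-stratified estimate = 706.6 → $710.

$710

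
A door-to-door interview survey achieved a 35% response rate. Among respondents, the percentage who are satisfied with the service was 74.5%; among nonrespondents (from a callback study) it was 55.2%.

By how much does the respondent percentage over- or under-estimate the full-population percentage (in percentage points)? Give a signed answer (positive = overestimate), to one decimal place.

+12.5 percentage points

Nonresponse fraction = 1 − 0.35 = 0.65.
Bias = (nonresponse fraction) × (respondent percentage − nonrespondent percentage)
     = 0.65 × (74.5 − 55.2) = 0.65 × 19.3 = 12.545.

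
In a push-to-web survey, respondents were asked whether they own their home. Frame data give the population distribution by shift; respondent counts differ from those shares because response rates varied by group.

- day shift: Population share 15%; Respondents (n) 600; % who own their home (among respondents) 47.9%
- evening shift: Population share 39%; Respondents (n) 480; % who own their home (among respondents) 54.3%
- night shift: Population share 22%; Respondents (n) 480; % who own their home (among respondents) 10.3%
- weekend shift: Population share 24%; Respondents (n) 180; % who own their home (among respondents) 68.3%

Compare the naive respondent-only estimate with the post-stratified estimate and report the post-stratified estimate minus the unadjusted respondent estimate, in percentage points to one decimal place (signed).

+5.6 percentage points

Unadjusted (pooled respondent) estimate weights by respondent counts:
  (600/1740)×47.9 + (480/1740)×54.3 + (480/1740)×10.3 + (180/1740)×68.3 = 41.4034%
Reweighting by population shift shares:
  0.15×47.9 + 0.39×54.3 + 0.22×10.3 + 0.24×68.3 = 47.02%
Difference = 47.02 − 41.4034 = 5.6166 pp.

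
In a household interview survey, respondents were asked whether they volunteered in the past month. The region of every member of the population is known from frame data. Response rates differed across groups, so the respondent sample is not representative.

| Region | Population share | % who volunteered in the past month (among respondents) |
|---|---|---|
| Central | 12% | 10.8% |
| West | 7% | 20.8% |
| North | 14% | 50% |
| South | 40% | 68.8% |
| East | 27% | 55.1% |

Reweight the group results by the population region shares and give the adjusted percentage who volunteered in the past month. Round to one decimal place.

Reweight to the known region distribution:
  Central: 0.12 × 10.8 = 1.296
  West: 0.07 × 20.8 = 1.456
  North: 0.14 × 50 = 7
  South: 0.4 × 68.8 = 27.52
  East: 0.27 × 55.1 = 14.877
Post-stratified estimate = 52.149 → 52.1%.

52.1%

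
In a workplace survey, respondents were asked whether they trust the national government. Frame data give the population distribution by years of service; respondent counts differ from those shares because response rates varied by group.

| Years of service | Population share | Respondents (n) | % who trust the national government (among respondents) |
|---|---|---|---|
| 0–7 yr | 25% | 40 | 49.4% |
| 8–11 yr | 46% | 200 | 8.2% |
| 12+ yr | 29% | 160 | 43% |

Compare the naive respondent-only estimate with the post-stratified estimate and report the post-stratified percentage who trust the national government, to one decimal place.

Naive respondent-only estimate (weights = respondent counts):
  (40/400)×49.4 + (200/400)×8.2 + (160/400)×43 = 26.24%
Post-stratifying to population shares instead:
  0.25×49.4 + 0.46×8.2 + 0.29×43 = 28.592%

28.6%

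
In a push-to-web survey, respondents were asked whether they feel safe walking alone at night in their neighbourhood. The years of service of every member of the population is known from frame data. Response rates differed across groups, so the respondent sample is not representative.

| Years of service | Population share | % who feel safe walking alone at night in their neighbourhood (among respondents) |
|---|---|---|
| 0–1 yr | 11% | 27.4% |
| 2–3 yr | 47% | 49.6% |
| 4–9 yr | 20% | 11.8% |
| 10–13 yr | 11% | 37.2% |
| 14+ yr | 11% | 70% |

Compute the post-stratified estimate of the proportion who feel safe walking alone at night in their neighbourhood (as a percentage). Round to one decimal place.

40.5%

Post-stratification weights by population share, not respondent share:
  0–1 yr: 0.11 × 27.4 = 3.014
  2–3 yr: 0.47 × 49.6 = 23.312
  4–9 yr: 0.2 × 11.8 = 2.36
  10–13 yr: 0.11 × 37.2 = 4.092
  14+ yr: 0.11 × 70 = 7.7
Post-stratified estimate = 40.478 → 40.5%.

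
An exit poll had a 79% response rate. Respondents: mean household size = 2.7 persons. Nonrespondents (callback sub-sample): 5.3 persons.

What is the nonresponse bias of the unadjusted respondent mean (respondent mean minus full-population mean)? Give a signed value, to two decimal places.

Nonresponse fraction = 1 − 0.79 = 0.21.
Bias = (nonresponse fraction) × (respondent mean − nonrespondent mean)
     = 0.21 × (2.7 − 5.3) = 0.21 × -2.6 = -0.546.

-0.55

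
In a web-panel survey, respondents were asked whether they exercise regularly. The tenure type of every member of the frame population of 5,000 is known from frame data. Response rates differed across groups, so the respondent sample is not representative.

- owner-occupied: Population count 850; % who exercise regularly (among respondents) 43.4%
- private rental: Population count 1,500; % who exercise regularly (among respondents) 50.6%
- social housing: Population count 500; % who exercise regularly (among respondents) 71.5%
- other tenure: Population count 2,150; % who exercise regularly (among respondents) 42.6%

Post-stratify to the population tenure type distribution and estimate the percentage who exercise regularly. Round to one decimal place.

Post-stratification weights by population share, not respondent share:
  owner-occupied: (850/5,000) × 43.4 = 7.378
  private rental: (1,500/5,000) × 50.6 = 15.18
  social housing: (500/5,000) × 71.5 = 7.15
  other tenure: (2,150/5,000) × 42.6 = 18.318
Post-stratified estimate = 48.026 → 48.0%.

48.0%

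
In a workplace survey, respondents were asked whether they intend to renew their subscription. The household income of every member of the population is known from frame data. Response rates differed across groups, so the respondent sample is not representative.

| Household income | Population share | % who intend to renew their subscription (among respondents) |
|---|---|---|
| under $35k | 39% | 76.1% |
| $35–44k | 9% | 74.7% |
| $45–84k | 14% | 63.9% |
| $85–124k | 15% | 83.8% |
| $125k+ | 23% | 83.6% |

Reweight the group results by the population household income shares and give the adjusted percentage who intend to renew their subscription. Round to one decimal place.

77.1%

Reweight to the known household income distribution:
  under $35k: 0.39 × 76.1 = 29.679
  $35–44k: 0.09 × 74.7 = 6.723
  $45–84k: 0.14 × 63.9 = 8.946
  $85–124k: 0.15 × 83.8 = 12.57
  $125k+: 0.23 × 83.6 = 19.228
Post-stratified estimate = 77.146 → 77.1%.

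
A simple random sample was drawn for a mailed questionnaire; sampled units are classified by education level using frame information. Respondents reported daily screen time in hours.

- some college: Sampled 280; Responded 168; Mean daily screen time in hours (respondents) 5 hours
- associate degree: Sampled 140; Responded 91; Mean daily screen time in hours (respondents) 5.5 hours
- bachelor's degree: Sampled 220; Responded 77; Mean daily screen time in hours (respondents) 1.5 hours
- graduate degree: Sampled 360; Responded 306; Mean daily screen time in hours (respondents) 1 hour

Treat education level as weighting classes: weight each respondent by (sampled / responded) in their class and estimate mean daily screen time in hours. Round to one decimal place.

Response rates by class: some college 168/280 = 60%, associate degree 91/140 = 65%, bachelor's degree 77/220 = 35%, graduate degree 306/360 = 85%.
With weight = n_sampled/n_responded per class, the weighted class total is n_sampled:
  some college: 280 × 5 = 1400
  associate degree: 140 × 5.5 = 770
  bachelor's degree: 220 × 1.5 = 330
  graduate degree: 360 × 1 = 360
Adjusted estimate = 2860 / 1,000 = 2.86 → 2.9.

2.9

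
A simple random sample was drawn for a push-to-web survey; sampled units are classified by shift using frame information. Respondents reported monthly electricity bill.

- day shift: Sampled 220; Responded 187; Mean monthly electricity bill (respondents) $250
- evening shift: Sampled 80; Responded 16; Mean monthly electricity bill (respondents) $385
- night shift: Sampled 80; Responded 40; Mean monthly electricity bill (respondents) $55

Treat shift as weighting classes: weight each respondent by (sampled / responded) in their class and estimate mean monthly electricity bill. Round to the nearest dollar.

$237

Response rates by class: day shift 187/220 = 85%, evening shift 16/80 = 20%, night shift 40/80 = 50%.
Each respondent's weight = sampled/responded in their class; summing within a class gives n_sampled, so:
  day shift: 220 × 250 = 55,000
  evening shift: 80 × 385 = 30,800
  night shift: 80 × 55 = 4400
Adjusted estimate = 90,200 / 380 = 237.368 → $237.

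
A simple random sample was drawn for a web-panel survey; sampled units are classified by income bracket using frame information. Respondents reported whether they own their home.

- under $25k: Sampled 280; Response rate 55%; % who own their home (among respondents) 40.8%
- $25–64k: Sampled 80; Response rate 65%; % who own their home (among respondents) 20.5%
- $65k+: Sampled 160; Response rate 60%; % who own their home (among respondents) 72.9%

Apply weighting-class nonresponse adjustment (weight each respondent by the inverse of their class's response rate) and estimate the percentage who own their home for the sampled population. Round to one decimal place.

With weight = n_sampled/n_responded per class, the weighted class total is n_sampled:
  under $25k: 280 × 40.8 = 11,424
  $25–64k: 80 × 20.5 = 1640
  $65k+: 160 × 72.9 = 11,664
Adjusted estimate = 24,728 / 520 = 47.5538 → 47.6%.

47.6%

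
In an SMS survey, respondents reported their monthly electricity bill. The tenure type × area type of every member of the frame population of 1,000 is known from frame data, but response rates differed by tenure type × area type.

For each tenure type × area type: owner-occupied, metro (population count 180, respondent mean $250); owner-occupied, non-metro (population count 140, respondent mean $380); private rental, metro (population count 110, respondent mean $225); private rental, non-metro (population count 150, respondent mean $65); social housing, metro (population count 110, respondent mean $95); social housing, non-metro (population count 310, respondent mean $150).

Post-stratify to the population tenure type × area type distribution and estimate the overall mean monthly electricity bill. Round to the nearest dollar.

$190

Post-stratification weights by population share, not respondent share:
  owner-occupied, metro: (180/1,000) × 250 = 45
  owner-occupied, non-metro: (140/1,000) × 380 = 53.2
  private rental, metro: (110/1,000) × 225 = 24.75
  private rental, non-metro: (150/1,000) × 65 = 9.75
  social housing, metro: (110/1,000) × 95 = 10.45
  social housing, non-metro: (310/1,000) × 150 = 46.5
Post-stratified estimate = 189.65 → $190.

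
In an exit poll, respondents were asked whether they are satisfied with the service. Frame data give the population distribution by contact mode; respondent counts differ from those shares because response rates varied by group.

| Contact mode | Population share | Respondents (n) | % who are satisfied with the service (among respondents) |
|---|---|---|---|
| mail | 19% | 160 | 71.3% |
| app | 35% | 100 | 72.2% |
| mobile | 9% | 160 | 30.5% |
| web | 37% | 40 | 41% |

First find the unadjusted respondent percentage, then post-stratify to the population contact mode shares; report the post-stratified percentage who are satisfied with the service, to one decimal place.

56.7%

Without adjustment, the pooled respondent share is:
  (160/460)×71.3 + (100/460)×72.2 + (160/460)×30.5 + (40/460)×41 = 54.6696%
Post-stratified estimate weights by population shares:
  0.19×71.3 + 0.35×72.2 + 0.09×30.5 + 0.37×41 = 56.732%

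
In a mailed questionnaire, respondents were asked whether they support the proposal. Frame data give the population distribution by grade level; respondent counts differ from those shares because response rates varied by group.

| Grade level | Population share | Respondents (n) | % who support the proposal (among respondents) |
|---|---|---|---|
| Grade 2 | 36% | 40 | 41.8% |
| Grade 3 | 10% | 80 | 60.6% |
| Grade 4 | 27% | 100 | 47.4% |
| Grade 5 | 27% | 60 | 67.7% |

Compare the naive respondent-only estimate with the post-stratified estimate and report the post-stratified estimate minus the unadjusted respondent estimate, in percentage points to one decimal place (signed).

-2.5 percentage points

Without adjustment, the pooled respondent share is:
  (40/280)×41.8 + (80/280)×60.6 + (100/280)×47.4 + (60/280)×67.7 = 54.7214%
Post-stratifying to population shares instead:
  0.36×41.8 + 0.1×60.6 + 0.27×47.4 + 0.27×67.7 = 52.185%
Difference = 52.185 − 54.7214 = -2.5364 pp.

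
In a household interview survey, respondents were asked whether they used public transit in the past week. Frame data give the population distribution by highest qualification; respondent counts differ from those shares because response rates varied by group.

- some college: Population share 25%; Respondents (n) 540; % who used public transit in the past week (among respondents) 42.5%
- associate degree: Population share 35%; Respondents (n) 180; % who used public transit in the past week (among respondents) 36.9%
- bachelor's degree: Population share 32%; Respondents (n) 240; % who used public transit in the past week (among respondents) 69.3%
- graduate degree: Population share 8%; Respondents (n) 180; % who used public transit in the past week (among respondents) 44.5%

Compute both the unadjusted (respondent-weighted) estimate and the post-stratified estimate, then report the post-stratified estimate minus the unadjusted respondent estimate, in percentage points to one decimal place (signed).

+1.7 percentage points

Without adjustment, the pooled respondent share is:
  (540/1140)×42.5 + (180/1140)×36.9 + (240/1140)×69.3 + (180/1140)×44.5 = 47.5737%
Post-stratifying to population shares instead:
  0.25×42.5 + 0.35×36.9 + 0.32×69.3 + 0.08×44.5 = 49.276%
Difference = 49.276 − 47.5737 = 1.7023 pp.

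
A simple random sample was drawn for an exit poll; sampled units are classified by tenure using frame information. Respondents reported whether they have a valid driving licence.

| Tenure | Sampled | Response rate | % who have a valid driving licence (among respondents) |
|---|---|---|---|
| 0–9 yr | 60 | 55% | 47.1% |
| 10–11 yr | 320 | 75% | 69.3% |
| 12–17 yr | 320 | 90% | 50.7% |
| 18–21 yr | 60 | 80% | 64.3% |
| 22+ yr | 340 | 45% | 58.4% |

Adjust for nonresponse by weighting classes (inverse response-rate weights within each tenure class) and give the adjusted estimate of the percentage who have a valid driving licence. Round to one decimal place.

59.0%

Inverse-response-rate weighting restores each class to its sampled count, so class totals weight by n_sampled:
  0–9 yr: 60 × 47.1 = 2826
  10–11 yr: 320 × 69.3 = 22,176
  12–17 yr: 320 × 50.7 = 16,224
  18–21 yr: 60 × 64.3 = 3858
  22+ yr: 340 × 58.4 = 19,856
Adjusted estimate = 64,940 / 1,100 = 59.0364 → 59.0%.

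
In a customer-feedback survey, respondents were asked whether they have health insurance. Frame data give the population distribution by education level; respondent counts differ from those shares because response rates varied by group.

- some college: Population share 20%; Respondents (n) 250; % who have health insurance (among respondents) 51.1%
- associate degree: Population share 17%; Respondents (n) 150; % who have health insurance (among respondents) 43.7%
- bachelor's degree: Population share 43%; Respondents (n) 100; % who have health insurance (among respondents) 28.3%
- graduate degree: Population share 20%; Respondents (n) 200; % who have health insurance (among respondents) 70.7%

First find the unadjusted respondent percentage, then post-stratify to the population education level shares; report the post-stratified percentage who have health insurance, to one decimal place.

Without adjustment, the pooled respondent share is:
  (250/700)×51.1 + (150/700)×43.7 + (100/700)×28.3 + (200/700)×70.7 = 51.8571%
Reweighting by population education level shares:
  0.2×51.1 + 0.17×43.7 + 0.43×28.3 + 0.2×70.7 = 43.958%

44.0%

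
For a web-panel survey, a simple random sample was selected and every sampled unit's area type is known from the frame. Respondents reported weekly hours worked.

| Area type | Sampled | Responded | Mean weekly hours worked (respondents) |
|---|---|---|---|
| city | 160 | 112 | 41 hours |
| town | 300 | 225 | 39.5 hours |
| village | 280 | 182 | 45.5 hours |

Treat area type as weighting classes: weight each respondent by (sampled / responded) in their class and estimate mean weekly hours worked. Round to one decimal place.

Response rates by class: city 112/160 = 70%, town 225/300 = 75%, village 182/280 = 65%.
Weighting each respondent by the inverse class response rate inflates each class back to its sampled size, so the class weight is n_sampled:
  city: 160 × 41 = 6560
  town: 300 × 39.5 = 11,850
  village: 280 × 45.5 = 12,740
Adjusted estimate = 31,150 / 740 = 42.0946 → 42.1.

42.1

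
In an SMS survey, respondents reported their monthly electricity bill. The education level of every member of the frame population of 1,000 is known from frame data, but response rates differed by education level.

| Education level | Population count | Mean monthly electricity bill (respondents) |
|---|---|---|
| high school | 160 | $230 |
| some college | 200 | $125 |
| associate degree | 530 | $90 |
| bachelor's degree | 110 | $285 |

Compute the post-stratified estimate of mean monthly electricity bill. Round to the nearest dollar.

$141

Each cell contributes population-share × respondent value:
  high school: (160/1,000) × 230 = 36.8
  some college: (200/1,000) × 125 = 25
  associate degree: (530/1,000) × 90 = 47.7
  bachelor's degree: (110/1,000) × 285 = 31.35
Post-stratified estimate = 140.85 → $141.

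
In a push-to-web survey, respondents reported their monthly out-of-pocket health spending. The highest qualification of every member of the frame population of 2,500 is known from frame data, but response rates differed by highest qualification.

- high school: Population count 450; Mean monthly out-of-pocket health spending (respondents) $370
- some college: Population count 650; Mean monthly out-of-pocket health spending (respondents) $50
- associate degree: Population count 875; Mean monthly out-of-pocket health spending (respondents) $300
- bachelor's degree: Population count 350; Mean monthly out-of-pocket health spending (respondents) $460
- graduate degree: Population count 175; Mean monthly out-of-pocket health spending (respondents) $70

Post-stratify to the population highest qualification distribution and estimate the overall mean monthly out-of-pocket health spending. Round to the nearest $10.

$250

Post-stratification weights by population share, not respondent share:
  high school: (450/2,500) × 370 = 66.6
  some college: (650/2,500) × 50 = 13
  associate degree: (875/2,500) × 300 = 105
  bachelor's degree: (350/2,500) × 460 = 64.4
  graduate degree: (175/2,500) × 70 = 4.9
Post-stratified estimate = 253.9 → $250.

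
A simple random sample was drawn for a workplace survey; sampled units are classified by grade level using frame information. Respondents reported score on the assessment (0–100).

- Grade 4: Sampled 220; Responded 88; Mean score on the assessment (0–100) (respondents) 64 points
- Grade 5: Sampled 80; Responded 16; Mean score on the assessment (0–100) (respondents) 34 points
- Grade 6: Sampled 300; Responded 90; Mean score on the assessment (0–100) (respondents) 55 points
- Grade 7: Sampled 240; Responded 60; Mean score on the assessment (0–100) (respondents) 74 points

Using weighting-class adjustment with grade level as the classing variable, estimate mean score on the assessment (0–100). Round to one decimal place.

Class response rates: Grade 4 88/220 = 40%, Grade 5 16/80 = 20%, Grade 6 90/300 = 30%, Grade 7 60/240 = 25%.
Each respondent's weight = sampled/responded in their class; summing within a class gives n_sampled, so:
  Grade 4: 220 × 64 = 14,080
  Grade 5: 80 × 34 = 2720
  Grade 6: 300 × 55 = 16,500
  Grade 7: 240 × 74 = 17,760
Adjusted estimate = 51,060 / 840 = 60.7857 → 60.8.

60.8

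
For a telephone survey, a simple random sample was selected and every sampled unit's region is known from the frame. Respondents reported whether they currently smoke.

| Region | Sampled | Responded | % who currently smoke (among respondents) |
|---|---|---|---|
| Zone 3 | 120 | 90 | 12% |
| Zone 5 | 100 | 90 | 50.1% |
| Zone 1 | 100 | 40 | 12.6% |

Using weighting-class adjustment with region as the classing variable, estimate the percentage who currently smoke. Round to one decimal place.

Class response rates: Zone 3 90/120 = 75%, Zone 5 90/100 = 90%, Zone 1 40/100 = 40%.
Weighting each respondent by the inverse class response rate inflates each class back to its sampled size, so the class weight is n_sampled:
  Zone 3: 120 × 12 = 1440
  Zone 5: 100 × 50.1 = 5010
  Zone 1: 100 × 12.6 = 1260
Adjusted estimate = 7710 / 320 = 24.0938 → 24.1%.

24.1%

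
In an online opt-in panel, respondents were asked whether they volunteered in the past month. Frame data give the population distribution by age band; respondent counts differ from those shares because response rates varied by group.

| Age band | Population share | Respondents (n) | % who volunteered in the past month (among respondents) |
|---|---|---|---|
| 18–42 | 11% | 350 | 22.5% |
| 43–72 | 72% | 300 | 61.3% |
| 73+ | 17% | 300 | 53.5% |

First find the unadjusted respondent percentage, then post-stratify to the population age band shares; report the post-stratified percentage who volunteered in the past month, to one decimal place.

55.7%

Without adjustment, the pooled respondent share is:
  (350/950)×22.5 + (300/950)×61.3 + (300/950)×53.5 = 44.5421%
Post-stratifying to population shares instead:
  0.11×22.5 + 0.72×61.3 + 0.17×53.5 = 55.706%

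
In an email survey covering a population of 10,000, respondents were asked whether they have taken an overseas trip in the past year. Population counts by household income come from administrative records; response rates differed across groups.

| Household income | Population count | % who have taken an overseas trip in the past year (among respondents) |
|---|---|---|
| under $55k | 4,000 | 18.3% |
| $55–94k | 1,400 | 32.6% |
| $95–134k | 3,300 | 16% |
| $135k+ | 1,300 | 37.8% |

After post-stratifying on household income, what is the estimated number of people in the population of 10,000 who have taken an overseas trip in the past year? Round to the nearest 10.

2,210

Apply each group's respondent rate to its population count:
  under $55k: 4,000 × 18.3% = 732
  $55–94k: 1,400 × 32.6% = 456.4
  $95–134k: 3,300 × 16% = 528
  $135k+: 1,300 × 37.8% = 491.4
Estimated total = 2207.8 → 2,210.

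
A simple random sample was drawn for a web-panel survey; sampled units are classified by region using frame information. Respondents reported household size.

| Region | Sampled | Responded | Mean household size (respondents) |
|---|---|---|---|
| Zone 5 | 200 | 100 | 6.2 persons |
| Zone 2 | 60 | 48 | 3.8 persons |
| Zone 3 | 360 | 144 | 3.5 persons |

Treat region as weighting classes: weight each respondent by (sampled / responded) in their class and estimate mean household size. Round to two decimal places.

Response rates by class: Zone 5 100/200 = 50%, Zone 2 48/60 = 80%, Zone 3 144/360 = 40%.
Weighting each respondent by the inverse class response rate inflates each class back to its sampled size, so the class weight is n_sampled:
  Zone 5: 200 × 6.2 = 1240
  Zone 2: 60 × 3.8 = 228
  Zone 3: 360 × 3.5 = 1260
Adjusted estimate = 2728 / 620 = 4.4 → 4.40.

4.40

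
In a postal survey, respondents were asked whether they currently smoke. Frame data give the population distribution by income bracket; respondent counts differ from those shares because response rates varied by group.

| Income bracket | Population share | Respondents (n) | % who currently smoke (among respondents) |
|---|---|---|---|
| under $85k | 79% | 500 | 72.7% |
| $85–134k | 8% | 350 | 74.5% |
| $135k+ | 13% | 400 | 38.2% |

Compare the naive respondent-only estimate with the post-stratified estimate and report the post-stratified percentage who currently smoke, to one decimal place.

Without adjustment, the pooled respondent share is:
  (500/1250)×72.7 + (350/1250)×74.5 + (400/1250)×38.2 = 62.164%
Post-stratifying to population shares instead:
  0.79×72.7 + 0.08×74.5 + 0.13×38.2 = 68.359%

68.4%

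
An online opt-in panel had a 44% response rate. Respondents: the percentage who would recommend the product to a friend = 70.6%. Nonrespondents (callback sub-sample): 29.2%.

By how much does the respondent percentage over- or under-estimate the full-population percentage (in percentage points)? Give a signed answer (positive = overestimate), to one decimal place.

+23.2 percentage points

Nonresponse fraction = 1 − 0.44 = 0.56.
Bias = (nonresponse fraction) × (respondent percentage − nonrespondent percentage)
     = 0.56 × (70.6 − 29.2) = 0.56 × 41.4 = 23.184.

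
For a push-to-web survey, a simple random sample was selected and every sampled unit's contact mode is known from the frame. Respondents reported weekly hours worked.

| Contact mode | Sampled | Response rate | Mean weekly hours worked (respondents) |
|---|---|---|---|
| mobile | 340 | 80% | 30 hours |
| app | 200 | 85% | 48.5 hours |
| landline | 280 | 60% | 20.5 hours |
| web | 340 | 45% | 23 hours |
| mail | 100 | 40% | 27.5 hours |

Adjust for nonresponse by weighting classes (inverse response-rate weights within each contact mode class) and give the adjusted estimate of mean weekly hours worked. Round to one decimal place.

28.7

Each respondent's weight = sampled/responded in their class; summing within a class gives n_sampled, so:
  mobile: 340 × 30 = 10,200
  app: 200 × 48.5 = 9700
  landline: 280 × 20.5 = 5740
  web: 340 × 23 = 7820
  mail: 100 × 27.5 = 2750
Adjusted estimate = 36,210 / 1,260 = 28.7381 → 28.7.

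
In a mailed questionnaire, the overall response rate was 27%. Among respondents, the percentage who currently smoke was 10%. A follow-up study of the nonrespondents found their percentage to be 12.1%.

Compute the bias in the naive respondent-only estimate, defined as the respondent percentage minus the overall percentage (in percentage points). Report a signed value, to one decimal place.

Nonresponse fraction = 1 − 0.27 = 0.73.
Bias = (nonresponse fraction) × (respondent percentage − nonrespondent percentage)
     = 0.73 × (10 − 12.1) = 0.73 × -2.1 = -1.533.

-1.5 percentage points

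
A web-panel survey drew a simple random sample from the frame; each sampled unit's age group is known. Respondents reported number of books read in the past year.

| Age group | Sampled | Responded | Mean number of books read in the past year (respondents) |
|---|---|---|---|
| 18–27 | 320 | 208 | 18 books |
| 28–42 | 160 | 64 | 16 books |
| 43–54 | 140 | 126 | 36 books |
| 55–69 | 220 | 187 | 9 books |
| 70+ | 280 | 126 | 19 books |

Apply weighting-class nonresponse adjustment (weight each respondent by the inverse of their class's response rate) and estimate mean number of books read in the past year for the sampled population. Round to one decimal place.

18.4

Response rates by class: 18–27 208/320 = 65%, 28–42 64/160 = 40%, 43–54 126/140 = 90%, 55–69 187/220 = 85%, 70+ 126/280 = 45%.
Weighting each respondent by the inverse class response rate inflates each class back to its sampled size, so the class weight is n_sampled:
  18–27: 320 × 18 = 5760
  28–42: 160 × 16 = 2560
  43–54: 140 × 36 = 5040
  55–69: 220 × 9 = 1980
  70+: 280 × 19 = 5320
Adjusted estimate = 20,660 / 1,120 = 18.4464 → 18.4.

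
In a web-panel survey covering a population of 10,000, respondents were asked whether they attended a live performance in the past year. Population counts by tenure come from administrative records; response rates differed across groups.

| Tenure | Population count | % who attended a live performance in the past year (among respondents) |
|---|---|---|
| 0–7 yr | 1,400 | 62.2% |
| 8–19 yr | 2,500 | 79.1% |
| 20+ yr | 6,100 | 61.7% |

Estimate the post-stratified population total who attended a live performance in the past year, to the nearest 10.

6,610

Apply each group's respondent rate to its population count:
  0–7 yr: 1,400 × 62.2% = 870.8
  8–19 yr: 2,500 × 79.1% = 1977.5
  20+ yr: 6,100 × 61.7% = 3763.7
Estimated total = 6612 → 6,610.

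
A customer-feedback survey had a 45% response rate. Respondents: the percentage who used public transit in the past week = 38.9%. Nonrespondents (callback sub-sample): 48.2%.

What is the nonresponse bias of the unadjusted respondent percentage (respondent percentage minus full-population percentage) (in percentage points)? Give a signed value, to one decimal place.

Nonresponse fraction = 1 − 0.45 = 0.55.
Bias = (nonresponse fraction) × (respondent percentage − nonrespondent percentage)
     = 0.55 × (38.9 − 48.2) = 0.55 × -9.3 = -5.115.

-5.1 percentage points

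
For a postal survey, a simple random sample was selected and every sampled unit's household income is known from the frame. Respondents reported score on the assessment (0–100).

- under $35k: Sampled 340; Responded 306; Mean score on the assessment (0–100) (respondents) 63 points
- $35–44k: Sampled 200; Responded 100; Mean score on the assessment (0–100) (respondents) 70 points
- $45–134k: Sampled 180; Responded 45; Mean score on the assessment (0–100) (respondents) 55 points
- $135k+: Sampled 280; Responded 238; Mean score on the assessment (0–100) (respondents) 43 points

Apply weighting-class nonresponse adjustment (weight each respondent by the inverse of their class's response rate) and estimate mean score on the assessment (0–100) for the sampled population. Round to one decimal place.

57.4

Class response rates: under $35k 306/340 = 90%, $35–44k 100/200 = 50%, $45–134k 45/180 = 25%, $135k+ 238/280 = 85%.
With weight = n_sampled/n_responded per class, the weighted class total is n_sampled:
  under $35k: 340 × 63 = 21,420
  $35–44k: 200 × 70 = 14,000
  $45–134k: 180 × 55 = 9900
  $135k+: 280 × 43 = 12,040
Adjusted estimate = 57,360 / 1,000 = 57.36 → 57.4.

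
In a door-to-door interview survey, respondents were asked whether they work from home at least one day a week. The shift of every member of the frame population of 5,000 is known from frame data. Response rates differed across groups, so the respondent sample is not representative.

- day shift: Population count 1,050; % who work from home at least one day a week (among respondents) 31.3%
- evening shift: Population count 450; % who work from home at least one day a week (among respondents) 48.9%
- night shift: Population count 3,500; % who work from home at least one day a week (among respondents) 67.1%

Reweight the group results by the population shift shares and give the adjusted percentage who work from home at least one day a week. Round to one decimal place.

Each cell contributes population-share × respondent value:
  day shift: (1,050/5,000) × 31.3 = 6.573
  evening shift: (450/5,000) × 48.9 = 4.401
  night shift: (3,500/5,000) × 67.1 = 46.97
Post-stratified estimate = 57.944 → 57.9%.

57.9%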